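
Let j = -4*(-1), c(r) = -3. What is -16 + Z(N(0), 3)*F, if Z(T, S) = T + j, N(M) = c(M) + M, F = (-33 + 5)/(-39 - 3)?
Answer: -46/3 ≈ -15.333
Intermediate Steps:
F = ⅔ (F = -28/(-42) = -28*(-1/42) = ⅔ ≈ 0.66667)
N(M) = -3 + M
j = 4
Z(T, S) = 4 + T (Z(T, S) = T + 4 = 4 + T)
-16 + Z(N(0), 3)*F = -16 + (4 + (-3 + 0))*(⅔) = -16 + (4 - 3)*(⅔) = -16 + 1*(⅔) = -16 + ⅔ = -46/3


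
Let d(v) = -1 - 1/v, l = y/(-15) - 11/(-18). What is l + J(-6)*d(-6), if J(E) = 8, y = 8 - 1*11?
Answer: -527/90 ≈ -5.8556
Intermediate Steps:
y = -3 (y = 8 - 11 = -3)
l = 73/90 (l = -3/(-15) - 11/(-18) = -3*(-1/15) - 11*(-1/18) = ⅕ + 11/18 = 73/90 ≈ 0.81111)
l + J(-6)*d(-6) = 73/90 + 8*((-1 - 1*(-6))/(-6)) = 73/90 + 8*(-(-1 + 6)/6) = 73/90 + 8*(-⅙*5) = 73/90 + 8*(-⅚) = 73/90 - 20/3 = -527/90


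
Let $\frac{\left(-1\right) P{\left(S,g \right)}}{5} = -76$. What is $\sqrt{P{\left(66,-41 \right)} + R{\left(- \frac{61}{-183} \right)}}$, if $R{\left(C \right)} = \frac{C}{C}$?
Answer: $\sqrt{381} \approx 19.519$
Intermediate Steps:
$P{\left(S,g \right)} = 380$ ($P{\left(S,g \right)} = \left(-5\right) \left(-76\right) = 380$)
$R{\left(C \right)} = 1$
$\sqrt{P{\left(66,-41 \right)} + R{\left(- \frac{61}{-183} \right)}} = \sqrt{380 + 1} = \sqrt{381}$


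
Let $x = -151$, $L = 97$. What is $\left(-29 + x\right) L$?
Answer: $-17460$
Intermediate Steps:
$\left(-29 + x\right) L = \left(-29 - 151\right) 97 = \left(-180\right) 97 = -17460$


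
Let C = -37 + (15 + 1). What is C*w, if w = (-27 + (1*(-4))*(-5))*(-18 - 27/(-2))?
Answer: -1323/2 ≈ -661.50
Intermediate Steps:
C = -21 (C = -37 + 16 = -21)
w = 63/2 (w = (-27 - 4*(-5))*(-18 - 27*(-½)) = (-27 + 20)*(-18 + 27/2) = -7*(-9/2) = 63/2 ≈ 31.500)
C*w = -21*63/2 = -1323/2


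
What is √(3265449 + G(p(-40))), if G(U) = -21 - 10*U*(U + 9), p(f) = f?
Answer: 2*√813257 ≈ 1803.6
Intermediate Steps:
G(U) = -21 - 10*U*(9 + U)
√(3265449 + G(p(-40))) = √(3265449 + (-21 - 90*(-40) - 10*(-40)²)) = √(3265449 + (-21 + 3600 - 10*1600)) = √(3265449 + (-21 + 3600 - 16000)) = √(3265449 - 12421) = √3253028 = 2*√813257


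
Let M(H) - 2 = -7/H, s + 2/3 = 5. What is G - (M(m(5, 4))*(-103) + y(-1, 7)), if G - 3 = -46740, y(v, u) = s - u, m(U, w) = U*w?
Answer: -2793863/60 ≈ -46564.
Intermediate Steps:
s = 13/3 (s = -⅔ + 5 = 13/3 ≈ 4.3333)
y(v, u) = 13/3 - u
M(H) = 2 - 7/H
G = -46737 (G = 3 - 46740 = -46737)
G - (M(m(5, 4))*(-103) + y(-1, 7)) = -46737 - ((2 - 7/(5*4))*(-103) + (13/3 - 1*7)) = -46737 - ((2 - 7/20)*(-103) + (13/3 - 7)) = -46737 - ((2 - 7*1/20)*(-103) - 8/3) = -46737 - ((2 - 7/20)*(-103) - 8/3) = -46737 - ((33/20)*(-103) - 8/3) = -46737 - (-3399/20 - 8/3) = -46737 - 1*(-10357/60) = -46737 + 10357/60 = -2793863/60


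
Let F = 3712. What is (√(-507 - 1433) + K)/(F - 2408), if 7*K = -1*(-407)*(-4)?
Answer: -407/2282 + I*√485/652 ≈ -0.17835 + 0.033777*I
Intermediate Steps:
K = -1628/7 (K = (-1*(-407)*(-4))/7 = (407*(-4))/7 = (⅐)*(-1628) = -1628/7 ≈ -232.57)
(√(-507 - 1433) + K)/(F - 2408) = (√(-507 - 1433) - 1628/7)/(3712 - 2408) = (√(-1940) - 1628/7)/1304 = (2*I*√485 - 1628/7)*(1/1304) = (-1628/7 + 2*I*√485)*(1/1304) = -407/2282 + I*√485/652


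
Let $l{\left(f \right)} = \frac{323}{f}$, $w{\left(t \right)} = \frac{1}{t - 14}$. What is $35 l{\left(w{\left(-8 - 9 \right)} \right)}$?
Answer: $-350455$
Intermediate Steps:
$w{\left(t \right)} = \frac{1}{-14 + t}$
$35 l{\left(w{\left(-8 - 9 \right)} \right)} = 35 \frac{323}{\frac{1}{-14 - 17}} = 35 \frac{323}{\frac{1}{-31}} = 35 \frac{323}{- \frac{1}{31}} = 35 \cdot 323 \left(-31\right) = 35 \left(-10013\right) = -350455$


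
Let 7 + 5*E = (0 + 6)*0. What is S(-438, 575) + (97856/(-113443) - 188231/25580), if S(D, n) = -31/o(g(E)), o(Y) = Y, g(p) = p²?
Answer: -310720581667/12926520460 ≈ -24.037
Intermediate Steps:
E = -7/5 (E = -7/5 + ((0 + 6)*0)/5 = -7/5 + (6*0)/5 = -7/5 + (⅕)*0 = -7/5 + 0 = -7/5 ≈ -1.4000)
S(D, n) = -775/49 (S(D, n) = -31/((-7/5)²) = -31/49/25 = -31*25/49 = -775/49)
S(-438, 575) + (97856/(-113443) - 188231/25580) = -775/49 + (97856/(-113443) - 188231/25580) = -775/49 + (97856*(-1/113443) - 188231*1/25580) = -775/49 + (-8896/10313 - 188231/25580) = -775/49 - 2168785983/263806540 = -310720581667/12926520460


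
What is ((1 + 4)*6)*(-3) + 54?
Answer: -36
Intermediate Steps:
((1 + 4)*6)*(-3) + 54 = (5*6)*(-3) + 54 = 30*(-3) + 54 = -90 + 54 = -36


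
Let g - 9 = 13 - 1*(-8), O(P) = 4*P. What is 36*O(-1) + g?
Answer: -114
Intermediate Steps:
g = 30 (g = 9 + (13 - 1*(-8)) = 9 + (13 + 8) = 9 + 21 = 30)
36*O(-1) + g = 36*(4*(-1)) + 30 = 36*(-4) + 30 = -144 + 30 = -114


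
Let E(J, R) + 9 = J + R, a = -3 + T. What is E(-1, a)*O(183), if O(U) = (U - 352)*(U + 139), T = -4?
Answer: 925106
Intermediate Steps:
O(U) = (-352 + U)*(139 + U)
a = -7 (a = -3 - 4 = -7)
E(J, R) = -9 + J + R (E(J, R) = -9 + (J + R) = -9 + J + R)
E(-1, a)*O(183) = (-9 - 1 - 7)*(-48928 + 183² - 213*183) = -17*(-48928 + 33489 - 38979) = -17*(-54418) = 925106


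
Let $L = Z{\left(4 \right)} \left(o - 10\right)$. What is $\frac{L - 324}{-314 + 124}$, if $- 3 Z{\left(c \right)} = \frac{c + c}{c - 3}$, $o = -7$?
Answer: $\frac{22}{15} \approx 1.4667$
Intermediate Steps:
$Z{\left(c \right)} = - \frac{2 c}{3 \left(-3 + c\right)}$ ($Z{\left(c \right)} = - \frac{\left(c + c\right) \frac{1}{c - 3}}{3} = - \frac{2 c \frac{1}{-3 + c}}{3} = - \frac{2 c}{3 \left(-3 + c\right)}$)
$L = \frac{136}{3}$ ($L = \left(-2\right) 4 \frac{1}{-9 + 3 \cdot 4} \left(-7 - 10\right) = \left(-2\right) 4 \frac{1}{-9 + 12} \left(-17\right) = \left(-2\right) 4 \cdot \frac{1}{3} \left(-17\right) = \left(- \frac{8}{3}\right) \left(-17\right) = \frac{136}{3} \approx 45.333$)
$\frac{L - 324}{-314 + 124} = \frac{\frac{136}{3} - 324}{-314 + 124} = - \frac{836}{3 \left(-190\right)} = \left(- \frac{836}{3}\right) \left(- \frac{1}{190}\right) = \frac{22}{15}$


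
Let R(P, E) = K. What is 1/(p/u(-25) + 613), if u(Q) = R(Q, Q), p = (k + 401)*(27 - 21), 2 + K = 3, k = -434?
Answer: 1/415 ≈ 0.0024096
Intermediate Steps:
K = 1 (K = -2 + 3 = 1)
p = -198 (p = (-434 + 401)*(27 - 21) = -33*6 = -198)
R(P, E) = 1
u(Q) = 1
1/(p/u(-25) + 613) = 1/(-198/1 + 613) = 1/(-198*1 + 613) = 1/(-198 + 613) = 1/415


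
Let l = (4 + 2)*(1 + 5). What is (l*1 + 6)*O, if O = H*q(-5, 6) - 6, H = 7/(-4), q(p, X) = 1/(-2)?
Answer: -861/4 ≈ -215.25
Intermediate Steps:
q(p, X) = -1/2 (q(p, X) = 1*(-1/2) = -1/2)
H = -7/4 (H = 7*(-1/4) = -7/4 ≈ -1.7500)
l = 36 (l = 6*6 = 36)
O = -41/8 (O = -7/4*(-1/2) - 6 = 7/8 - 6 = -41/8 ≈ -5.1250)
(l*1 + 6)*O = (36*1 + 6)*(-41/8) = (36 + 6)*(-41/8) = 42*(-41/8) = -861/4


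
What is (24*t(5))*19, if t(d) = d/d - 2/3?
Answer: 152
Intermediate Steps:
t(d) = ⅓ (t(d) = 1 - 2*⅓ = 1 - ⅔ = ⅓)
(24*t(5))*19 = (24*(⅓))*19 = 8*19 = 152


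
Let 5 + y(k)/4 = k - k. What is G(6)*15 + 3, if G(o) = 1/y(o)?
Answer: 9/4 ≈ 2.2500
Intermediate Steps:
y(k) = -20 (y(k) = -20 + 4*(k - k) = -20 + 4*0 = -20 + 0 = -20)
G(o) = -1/20 (G(o) = 1/(-20) = -1/20)
G(6)*15 + 3 = -1/20*15 + 3 = -3/4 + 3 = 9/4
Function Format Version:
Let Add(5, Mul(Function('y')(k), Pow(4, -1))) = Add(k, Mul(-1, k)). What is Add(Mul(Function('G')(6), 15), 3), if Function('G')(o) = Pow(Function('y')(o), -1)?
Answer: Rational(9, 4) ≈ 2.2500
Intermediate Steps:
Function('y')(k) = -20 (Function('y')(k) = Add(-20, Mul(4, Add(k, Mul(-1, k)))) = Add(-20, Mul(4, 0)) = Add(-20, 0) = -20)
Function('G')(o) = Rational(-1, 20) (Function('G')(o) = Pow(-20, -1) = Rational(-1, 20))
Add(Mul(Function('G')(6), 15), 3) = Add(Mul(Rational(-1, 20), 15), 3) = Add(Rational(-3, 4), 3) = Rational(9, 4)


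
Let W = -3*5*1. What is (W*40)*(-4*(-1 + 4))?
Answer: 7200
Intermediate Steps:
W = -15 (W = -15*1 = -15)
(W*40)*(-4*(-1 + 4)) = (-15*40)*(-4*(-1 + 4)) = -(-2400)*3 = -600*(-12) = 7200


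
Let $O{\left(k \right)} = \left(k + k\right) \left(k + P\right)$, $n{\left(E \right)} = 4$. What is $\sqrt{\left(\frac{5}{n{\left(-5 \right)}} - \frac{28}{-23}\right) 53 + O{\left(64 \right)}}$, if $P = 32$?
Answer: $\frac{\sqrt{26278121}}{46} \approx 111.44$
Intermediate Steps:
$O{\left(k \right)} = 2 k \left(32 + k\right)$ ($O{\left(k \right)} = \left(k + k\right) \left(k + 32\right) = 2 k \left(32 + k\right)$)
$\sqrt{\left(\frac{5}{n{\left(-5 \right)}} - \frac{28}{-23}\right) 53 + O{\left(64 \right)}} = \sqrt{\left(\frac{5}{4} - \frac{28}{-23}\right) 53 + 2 \cdot 64 \left(32 + 64\right)} = \sqrt{\left(5 \cdot \frac{1}{4} - - \frac{28}{23}\right) 53 + 2 \cdot 64 \cdot 96} = \sqrt{\left(\frac{5}{4} + \frac{28}{23}\right) 53 + 12288} = \sqrt{\frac{227}{92} \cdot 53 + 12288} = \sqrt{\frac{12031}{92} + 12288} = \sqrt{\frac{1142527}{92}} = \frac{\sqrt{26278121}}{46}$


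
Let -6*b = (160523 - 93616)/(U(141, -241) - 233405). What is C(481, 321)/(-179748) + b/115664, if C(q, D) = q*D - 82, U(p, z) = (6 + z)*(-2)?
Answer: -76994266792501/89681582562080 ≈ -0.85853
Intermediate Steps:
U(p, z) = -12 - 2*z
C(q, D) = -82 + D*q (C(q, D) = D*q - 82 = -82 + D*q)
b = 66907/1397610 (b = -(160523 - 93616)/(6*((-12 - 2*(-241)) - 233405)) = -66907/(6*((-12 + 482) - 233405)) = -66907/(6*(470 - 233405)) = -66907/(6*(-232935)) = -66907*(-1)/(6*232935) = -1/6*(-66907/232935) = 66907/1397610 ≈ 0.047872)
C(481, 321)/(-179748) + b/115664 = (-82 + 321*481)/(-179748) + (66907/1397610)/115664 = (-82 + 154401)*(-1/179748) + (66907/1397610)*(1/115664) = 154319*(-1/179748) + 66907/161653163040 = -154319/179748 + 66907/161653163040 = -76994266792501/89681582562080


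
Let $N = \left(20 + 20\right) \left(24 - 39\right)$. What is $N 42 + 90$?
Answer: $-25110$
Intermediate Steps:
$N = -600$ ($N = 40 \left(-15\right) = -600$)
$N 42 + 90 = \left(-600\right) 42 + 90 = -25200 + 90 = -25110$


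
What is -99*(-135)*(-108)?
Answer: -1443420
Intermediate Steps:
-99*(-135)*(-108) = 13365*(-108) = -1443420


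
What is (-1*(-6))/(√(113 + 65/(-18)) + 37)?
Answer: 3996/22673 - 18*√3938/22673 ≈ 0.12643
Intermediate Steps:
(-1*(-6))/(√(113 + 65/(-18)) + 37) = 6/(√(113 + 65*(-1/18)) + 37) = 6/(√(113 - 65/18) + 37) = 6/(√(1969/18) + 37) = 6/(√3938/6 + 37) = 6/(37 + √3938/6)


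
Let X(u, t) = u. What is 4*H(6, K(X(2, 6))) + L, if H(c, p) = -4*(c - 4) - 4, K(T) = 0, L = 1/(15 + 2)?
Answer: -815/17 ≈ -47.941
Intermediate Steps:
L = 1/17 ≈ 0.058824
H(c, p) = 12 - 4*c (H(c, p) = -4*(-4 + c) - 4 = (16 - 4*c) - 4 = 12 - 4*c)
4*H(6, K(X(2, 6))) + L = 4*(12 - 4*6) + 1/17 = 4*(12 - 24) + 1/17 = 4*(-12) + 1/17 = -48 + 1/17 = -815/17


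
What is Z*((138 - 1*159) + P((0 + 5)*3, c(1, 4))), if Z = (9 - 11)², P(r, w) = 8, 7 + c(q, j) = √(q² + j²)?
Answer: -52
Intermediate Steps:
c(q, j) = -7 + √(j² + q²) (c(q, j) = -7 + √(q² + j²) = -7 + √(j² + q²))
Z = 4 (Z = (-2)² = 4)
Z*((138 - 1*159) + P((0 + 5)*3, c(1, 4))) = 4*((138 - 1*159) + 8) = 4*((138 - 159) + 8) = 4*(-21 + 8) = 4*(-13) = -52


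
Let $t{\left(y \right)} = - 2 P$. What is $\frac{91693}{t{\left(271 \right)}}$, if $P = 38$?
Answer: $- \frac{91693}{76} \approx -1206.5$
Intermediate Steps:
$t{\left(y \right)} = -76$ ($t{\left(y \right)} = \left(-2\right) 38 = -76$)
$\frac{91693}{t{\left(271 \right)}} = \frac{91693}{-76} = 91693 \left(- \frac{1}{76}\right) = - \frac{91693}{76}$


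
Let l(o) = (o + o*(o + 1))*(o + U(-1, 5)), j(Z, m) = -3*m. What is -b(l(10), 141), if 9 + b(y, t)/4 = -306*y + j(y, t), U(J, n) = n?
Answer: 2204928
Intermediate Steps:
l(o) = (5 + o)*(o + o*(1 + o)) (l(o) = (o + o*(o + 1))*(o + 5) = (o + o*(1 + o))*(5 + o) = (5 + o)*(o + o*(1 + o)))
b(y, t) = -36 - 1224*y - 12*t (b(y, t) = -36 + 4*(-306*y - 3*t) = -36 + (-1224*y - 12*t) = -36 - 1224*y - 12*t)
-b(l(10), 141) = -(-36 - 12240*(10 + 10² + 7*10) - 12*141) = -(-36 - 12240*(10 + 100 + 70) - 1692) = -(-36 - 12240*180 - 1692) = -(-36 - 1224*1800 - 1692) = -(-36 - 2203200 - 1692) = -1*(-2204928) = 2204928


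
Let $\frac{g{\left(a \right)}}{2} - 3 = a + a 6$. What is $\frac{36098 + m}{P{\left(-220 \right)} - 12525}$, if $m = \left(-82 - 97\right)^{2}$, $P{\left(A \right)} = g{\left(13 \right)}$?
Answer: $- \frac{68139}{12337} \approx -5.5231$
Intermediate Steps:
$g{\left(a \right)} = 6 + 14 a$ ($g{\left(a \right)} = 6 + 2 \left(a + a 6\right) = 6 + 2 \left(a + 6 a\right) = 6 + 2 \cdot 7 a = 6 + 14 a$)
$P{\left(A \right)} = 188$ ($P{\left(A \right)} = 6 + 14 \cdot 13 = 6 + 182 = 188$)
$m = 32041$ ($m = \left(-179\right)^{2} = 32041$)
$\frac{36098 + m}{P{\left(-220 \right)} - 12525} = \frac{36098 + 32041}{188 - 12525} = \frac{68139}{188 - 12525} = \frac{68139}{-12337} = 68139 \left(- \frac{1}{12337}\right) = - \frac{68139}{12337}$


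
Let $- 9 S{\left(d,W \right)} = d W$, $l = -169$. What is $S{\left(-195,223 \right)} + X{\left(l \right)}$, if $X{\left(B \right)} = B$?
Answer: $\frac{13988}{3} \approx 4662.7$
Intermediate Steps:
$S{\left(d,W \right)} = - \frac{W d}{9}$ ($S{\left(d,W \right)} = - \frac{d W}{9} = - \frac{W d}{9}$)
$S{\left(-195,223 \right)} + X{\left(l \right)} = \left(- \frac{1}{9}\right) 223 \left(-195\right) - 169 = \frac{14495}{3} - 169 = \frac{13988}{3}$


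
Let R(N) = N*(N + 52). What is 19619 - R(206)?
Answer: -33529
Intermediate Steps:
R(N) = N*(52 + N)
19619 - R(206) = 19619 - 206*(52 + 206) = 19619 - 206*258 = 19619 - 1*53148 = 19619 - 53148 = -33529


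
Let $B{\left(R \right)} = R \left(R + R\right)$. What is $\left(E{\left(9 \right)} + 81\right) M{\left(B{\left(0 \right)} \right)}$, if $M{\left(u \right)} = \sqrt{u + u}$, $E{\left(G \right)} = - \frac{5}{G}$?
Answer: $0$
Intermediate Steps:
$B{\left(R \right)} = 2 R^{2}$ ($B{\left(R \right)} = R 2 R = 2 R^{2}$)
$M{\left(u \right)} = \sqrt{2} \sqrt{u}$ ($M{\left(u \right)} = \sqrt{2 u} = \sqrt{2} \sqrt{u}$)
$\left(E{\left(9 \right)} + 81\right) M{\left(B{\left(0 \right)} \right)} = \left(- \frac{5}{9} + 81\right) \sqrt{2} \sqrt{2 \cdot 0^{2}} = \left(\left(-5\right) \frac{1}{9} + 81\right) \sqrt{2} \sqrt{2 \cdot 0} = \left(- \frac{5}{9} + 81\right) \sqrt{2} \sqrt{0} = \frac{724 \sqrt{2} \cdot 0}{9} = \frac{724}{9} \cdot 0 = 0$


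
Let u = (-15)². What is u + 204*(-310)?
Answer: -63015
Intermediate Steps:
u = 225
u + 204*(-310) = 225 + 204*(-310) = 225 - 63240 = -63015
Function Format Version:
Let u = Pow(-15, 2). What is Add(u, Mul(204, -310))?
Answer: -63015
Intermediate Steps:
u = 225
Add(u, Mul(204, -310)) = Add(225, Mul(204, -310)) = Add(225, -63240) = -63015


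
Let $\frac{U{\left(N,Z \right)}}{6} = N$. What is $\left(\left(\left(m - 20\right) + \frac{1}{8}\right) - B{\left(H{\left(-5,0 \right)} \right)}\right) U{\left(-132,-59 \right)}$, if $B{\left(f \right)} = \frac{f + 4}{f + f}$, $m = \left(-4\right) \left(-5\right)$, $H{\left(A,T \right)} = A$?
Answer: $- \frac{99}{5} \approx -19.8$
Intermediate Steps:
$U{\left(N,Z \right)} = 6 N$
$m = 20$
$B{\left(f \right)} = \frac{4 + f}{2 f}$
$\left(\left(\left(m - 20\right) + \frac{1}{8}\right) - B{\left(H{\left(-5,0 \right)} \right)}\right) U{\left(-132,-59 \right)} = \left(\left(\left(20 - 20\right) + \frac{1}{8}\right) - \frac{4 - 5}{2 \left(-5\right)}\right) 6 \left(-132\right) = \left(\left(0 + \frac{1}{8}\right) - \frac{1}{2} \left(- \frac{1}{5}\right) \left(-1\right)\right) \left(-792\right) = \left(\frac{1}{8} - \frac{1}{10}\right) \left(-792\right) = \frac{1}{40} \left(-792\right) = - \frac{99}{5}$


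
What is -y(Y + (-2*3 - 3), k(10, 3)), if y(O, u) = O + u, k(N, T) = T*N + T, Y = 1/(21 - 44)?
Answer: -551/23 ≈ -23.957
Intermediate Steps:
Y = -1/23 (Y = 1/(-23) = -1/23 ≈ -0.043478)
k(N, T) = T + N*T (k(N, T) = N*T + T = T + N*T)
-y(Y + (-2*3 - 3), k(10, 3)) = -((-1/23 + (-2*3 - 3)) + 3*(1 + 10)) = -((-1/23 + (-6 - 3)) + 3*11) = -((-1/23 - 9) + 33) = -(-208/23 + 33) = -1*551/23 = -551/23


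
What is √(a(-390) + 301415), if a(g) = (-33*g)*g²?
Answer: √1957828415 ≈ 44247.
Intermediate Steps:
a(g) = -33*g³
√(a(-390) + 301415) = √(-33*(-390)³ + 301415) = √(-33*(-59319000) + 301415) = √(1957527000 + 301415) = √1957828415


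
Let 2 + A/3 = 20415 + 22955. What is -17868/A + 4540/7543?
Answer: 37991153/81781206 ≈ 0.46455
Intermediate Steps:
A = 130104 (A = -6 + 3*(20415 + 22955) = -6 + 3*43370 = -6 + 130110 = 130104)
-17868/A + 4540/7543 = -17868/130104 + 4540/7543 = -17868*1/130104 + 4540*(1/7543) = -1489/10842 + 4540/7543 = 37991153/81781206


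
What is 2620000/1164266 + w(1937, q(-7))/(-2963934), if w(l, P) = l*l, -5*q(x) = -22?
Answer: 1698608570123/1725403791222 ≈ 0.98447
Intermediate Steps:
q(x) = 22/5 (q(x) = -1/5*(-22) = 22/5)
w(l, P) = l**2
2620000/1164266 + w(1937, q(-7))/(-2963934) = 2620000/1164266 + 1937**2/(-2963934) = 2620000*(1/1164266) + 3751969*(-1/2963934) = 1310000/582133 - 3751969/2963934 = 1698608570123/1725403791222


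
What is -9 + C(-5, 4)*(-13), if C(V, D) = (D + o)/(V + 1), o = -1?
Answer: ¾ ≈ 0.75000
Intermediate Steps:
C(V, D) = (-1 + D)/(1 + V) (C(V, D) = (D - 1)/(V + 1) = (-1 + D)/(1 + V))
-9 + C(-5, 4)*(-13) = -9 + ((-1 + 4)/(1 - 5))*(-13) = -9 + (3/(-4))*(-13) = -9 - ¼*3*(-13) = -9 - ¾*(-13) = -9 + 39/4 = ¾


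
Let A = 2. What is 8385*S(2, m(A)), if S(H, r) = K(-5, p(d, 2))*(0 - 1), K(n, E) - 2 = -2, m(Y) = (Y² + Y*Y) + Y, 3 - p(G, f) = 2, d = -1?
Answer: 0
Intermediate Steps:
p(G, f) = 1 (p(G, f) = 3 - 1*2 = 3 - 2 = 1)
m(Y) = Y + 2*Y² (m(Y) = (Y² + Y²) + Y = 2*Y² + Y = Y + 2*Y²)
K(n, E) = 0 (K(n, E) = 2 - 2 = 0)
S(H, r) = 0 (S(H, r) = 0*(0 - 1) = 0*(-1) = 0)
8385*S(2, m(A)) = 8385*0 = 0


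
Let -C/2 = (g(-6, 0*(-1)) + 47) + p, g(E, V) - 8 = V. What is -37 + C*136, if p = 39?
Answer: -25605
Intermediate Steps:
g(E, V) = 8 + V
C = -188 (C = -2*(((8 + 0*(-1)) + 47) + 39) = -2*(((8 + 0) + 47) + 39) = -2*((8 + 47) + 39) = -2*(55 + 39) = -2*94 = -188)
-37 + C*136 = -37 - 188*136 = -37 - 25568 = -25605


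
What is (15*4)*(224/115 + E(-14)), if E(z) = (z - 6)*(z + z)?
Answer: 775488/23 ≈ 33717.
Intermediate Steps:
E(z) = 2*z*(-6 + z) (E(z) = (-6 + z)*(2*z) = 2*z*(-6 + z))
(15*4)*(224/115 + E(-14)) = (15*4)*(224/115 + 2*(-14)*(-6 - 14)) = 60*(224*(1/115) + 2*(-14)*(-20)) = 60*(224/115 + 560) = 60*(64624/115) = 775488/23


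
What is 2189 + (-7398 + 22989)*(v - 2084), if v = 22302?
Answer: 315221027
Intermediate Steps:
2189 + (-7398 + 22989)*(v - 2084) = 2189 + (-7398 + 22989)*(22302 - 2084) = 2189 + 15591*20218 = 2189 + 315218838 = 315221027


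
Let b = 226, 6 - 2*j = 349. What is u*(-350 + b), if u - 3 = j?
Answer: 20894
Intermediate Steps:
j = -343/2 (j = 3 - 1/2*349 = 3 - 349/2 = -343/2 ≈ -171.50)
u = -337/2 (u = 3 - 343/2 = -337/2 ≈ -168.50)
u*(-350 + b) = -337*(-350 + 226)/2 = -337/2*(-124) = 20894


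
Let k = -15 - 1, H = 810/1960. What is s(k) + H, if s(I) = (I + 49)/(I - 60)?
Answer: -39/1862 ≈ -0.020945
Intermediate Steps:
H = 81/196 (H = 810*(1/1960) = 81/196 ≈ 0.41327)
k = -16
s(I) = (49 + I)/(-60 + I)
s(k) + H = (49 - 16)/(-60 - 16) + 81/196 = 33/(-76) + 81/196 = -1/76*33 + 81/196 = -33/76 + 81/196 = -39/1862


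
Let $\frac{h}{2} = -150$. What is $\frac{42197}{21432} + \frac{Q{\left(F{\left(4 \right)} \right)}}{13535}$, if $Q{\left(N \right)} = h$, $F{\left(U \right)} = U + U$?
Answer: $\frac{112941359}{58016424} \approx 1.9467$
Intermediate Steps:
$F{\left(U \right)} = 2 U$
$h = -300$ ($h = 2 \left(-150\right) = -300$)
$Q{\left(N \right)} = -300$
$\frac{42197}{21432} + \frac{Q{\left(F{\left(4 \right)} \right)}}{13535} = \frac{42197}{21432} - \frac{300}{13535} = 42197 \cdot \frac{1}{21432} - \frac{60}{2707} = \frac{42197}{21432} - \frac{60}{2707} = \frac{112941359}{58016424}$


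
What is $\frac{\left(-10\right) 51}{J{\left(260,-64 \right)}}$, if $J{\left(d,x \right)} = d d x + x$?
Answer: $\frac{255}{2163232} \approx 0.00011788$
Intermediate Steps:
$J{\left(d,x \right)} = x + x d^{2}$ ($J{\left(d,x \right)} = d^{2} x + x = x d^{2} + x = x + x d^{2}$)
$\frac{\left(-10\right) 51}{J{\left(260,-64 \right)}} = \frac{\left(-10\right) 51}{\left(-64\right) \left(1 + 260^{2}\right)} = - \frac{510}{\left(-64\right) \left(1 + 67600\right)} = - \frac{510}{\left(-64\right) 67601} = - \frac{510}{-4326464} = \left(-510\right) \left(- \frac{1}{4326464}\right) = \frac{255}{2163232}$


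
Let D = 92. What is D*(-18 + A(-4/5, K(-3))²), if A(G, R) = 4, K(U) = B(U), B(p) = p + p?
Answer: -184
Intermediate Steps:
B(p) = 2*p
K(U) = 2*U
D*(-18 + A(-4/5, K(-3))²) = 92*(-18 + 4²) = 92*(-18 + 16) = 92*(-2) = -184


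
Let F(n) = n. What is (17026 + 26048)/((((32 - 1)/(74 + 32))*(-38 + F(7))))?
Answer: -4565844/961 ≈ -4751.1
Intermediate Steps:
(17026 + 26048)/((((32 - 1)/(74 + 32))*(-38 + F(7)))) = (17026 + 26048)/((((32 - 1)/(74 + 32))*(-38 + 7))) = 43074/(((31/106)*(-31))) = 43074/(-961/106) = 43074*(-106/961) = -4565844/961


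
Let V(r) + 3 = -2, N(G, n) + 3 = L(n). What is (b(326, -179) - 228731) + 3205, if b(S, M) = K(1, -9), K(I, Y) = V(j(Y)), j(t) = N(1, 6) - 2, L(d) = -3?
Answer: -225531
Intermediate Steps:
N(G, n) = -6 (N(G, n) = -3 - 3 = -6)
j(t) = -8 (j(t) = -6 - 2 = -8)
V(r) = -5 (V(r) = -3 - 2 = -5)
K(I, Y) = -5
b(S, M) = -5
(b(326, -179) - 228731) + 3205 = (-5 - 228731) + 3205 = -228736 + 3205 = -225531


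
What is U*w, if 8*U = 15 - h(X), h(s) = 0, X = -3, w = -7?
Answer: -105/8 ≈ -13.125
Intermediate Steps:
U = 15/8 (U = (15 - 1*0)/8 = (15 + 0)/8 = (⅛)*15 = 15/8 ≈ 1.8750)
U*w = (15/8)*(-7) = -105/8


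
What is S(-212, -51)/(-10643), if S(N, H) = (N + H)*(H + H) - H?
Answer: -26877/10643 ≈ -2.5253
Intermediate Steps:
S(N, H) = -H + 2*H*(H + N) (S(N, H) = (H + N)*(2*H) - H = 2*H*(H + N) - H = -H + 2*H*(H + N))
S(-212, -51)/(-10643) = -51*(-1 + 2*(-51) + 2*(-212))/(-10643) = -51*(-1 - 102 - 424)*(-1/10643) = -51*(-527)*(-1/10643) = 26877*(-1/10643) = -26877/10643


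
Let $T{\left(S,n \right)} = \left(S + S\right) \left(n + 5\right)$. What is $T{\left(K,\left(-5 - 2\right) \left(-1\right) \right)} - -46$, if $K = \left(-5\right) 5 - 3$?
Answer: $-626$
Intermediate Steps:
$K = -28$ ($K = -25 - 3 = -28$)
$T{\left(S,n \right)} = 2 S \left(5 + n\right)$
$T{\left(K,\left(-5 - 2\right) \left(-1\right) \right)} - -46 = 2 \left(-28\right) \left(5 + \left(-5 - 2\right) \left(-1\right)\right) - -46 = 2 \left(-28\right) \left(5 - -7\right) + 46 = 2 \left(-28\right) \left(5 + 7\right) + 46 = 2 \left(-28\right) 12 + 46 = -672 + 46 = -626$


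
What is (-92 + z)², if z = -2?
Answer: 8836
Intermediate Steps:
(-92 + z)² = (-92 - 2)² = (-94)² = 8836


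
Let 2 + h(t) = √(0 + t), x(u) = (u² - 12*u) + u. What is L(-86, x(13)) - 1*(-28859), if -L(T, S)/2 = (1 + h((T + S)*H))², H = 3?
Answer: 29217 + 24*I*√5 ≈ 29217.0 + 53.666*I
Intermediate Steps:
x(u) = u² - 11*u
h(t) = -2 + √t (h(t) = -2 + √(0 + t) = -2 + √t)
L(T, S) = -2*(-1 + √(3*S + 3*T))² (L(T, S) = -2*(1 + (-2 + √((T + S)*3)))² = -2*(1 + (-2 + √((S + T)*3)))² = -2*(1 + (-2 + √(3*S + 3*T)))² = -2*(-1 + √(3*S + 3*T))²)
L(-86, x(13)) - 1*(-28859) = -2*(-1 + √3*√(13*(-11 + 13) - 86))² - 1*(-28859) = -2*(-1 + √3*√(13*2 - 86))² + 28859 = -2*(-1 + √3*√(26 - 86))² + 28859 = -2*(-1 + √3*√(-60))² + 28859 = -2*(-1 + √3*(2*I*√15))² + 28859 = -2*(-1 + 6*I*√5)² + 28859 = 28859 - 2*(-1 + 6*I*√5)²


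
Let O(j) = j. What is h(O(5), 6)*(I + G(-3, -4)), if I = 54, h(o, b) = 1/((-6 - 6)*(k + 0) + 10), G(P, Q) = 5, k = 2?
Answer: -59/14 ≈ -4.2143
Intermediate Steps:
h(o, b) = -1/14 (h(o, b) = 1/((-6 - 6)*(2 + 0) + 10) = 1/(-12*2 + 10) = 1/(-24 + 10) = 1/(-14) = -1/14)
h(O(5), 6)*(I + G(-3, -4)) = -(54 + 5)/14 = -1/14*59 = -59/14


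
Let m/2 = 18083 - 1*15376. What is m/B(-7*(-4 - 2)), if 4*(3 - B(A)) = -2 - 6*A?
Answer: 10828/133 ≈ 81.414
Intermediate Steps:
m = 5414 (m = 2*(18083 - 1*15376) = 2*(18083 - 15376) = 2*2707 = 5414)
B(A) = 7/2 + 3*A/2 (B(A) = 3 - (-2 - 6*A)/4 = 3 + (½ + 3*A/2) = 7/2 + 3*A/2)
m/B(-7*(-4 - 2)) = 5414/(7/2 + 3*(-7*(-4 - 2))/2) = 5414/(7/2 + 3*(-7*(-6))/2) = 5414/(7/2 + (3/2)*42) = 5414/(7/2 + 63) = 5414/(133/2) = 5414*(2/133) = 10828/133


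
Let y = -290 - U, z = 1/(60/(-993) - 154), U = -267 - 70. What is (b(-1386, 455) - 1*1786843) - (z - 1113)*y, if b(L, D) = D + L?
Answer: -88498184665/50994 ≈ -1.7355e+6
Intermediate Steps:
U = -337
z = -331/50994 (z = 1/(60*(-1/993) - 154) = 1/(-20/331 - 154) = 1/(-50994/331) = -331/50994 ≈ -0.0064910)
y = 47 (y = -290 - 1*(-337) = -290 + 337 = 47)
(b(-1386, 455) - 1*1786843) - (z - 1113)*y = ((455 - 1386) - 1*1786843) - (-331/50994 - 1113)*47 = (-931 - 1786843) - (-56756653)*47/50994 = -1787774 - 1*(-2667562691/50994) = -1787774 + 2667562691/50994 = -88498184665/50994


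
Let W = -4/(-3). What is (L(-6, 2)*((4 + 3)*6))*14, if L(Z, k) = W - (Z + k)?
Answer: 3136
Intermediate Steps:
W = 4/3 (W = -4*(-1/3) = 4/3 ≈ 1.3333)
L(Z, k) = 4/3 - Z - k (L(Z, k) = 4/3 - (Z + k) = 4/3 + (-Z - k) = 4/3 - Z - k)
(L(-6, 2)*((4 + 3)*6))*14 = ((4/3 - 1*(-6) - 1*2)*((4 + 3)*6))*14 = ((4/3 + 6 - 2)*(7*6))*14 = ((16/3)*42)*14 = 224*14 = 3136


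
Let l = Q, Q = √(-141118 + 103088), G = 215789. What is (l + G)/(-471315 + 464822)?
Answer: -215789/6493 - I*√38030/6493 ≈ -33.234 - 0.030034*I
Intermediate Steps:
Q = I*√38030 (Q = √(-38030) = I*√38030 ≈ 195.01*I)
l = I*√38030 ≈ 195.01*I
(l + G)/(-471315 + 464822) = (I*√38030 + 215789)/(-471315 + 464822) = (215789 + I*√38030)/(-6493) = (215789 + I*√38030)*(-1/6493) = -215789/6493 - I*√38030/6493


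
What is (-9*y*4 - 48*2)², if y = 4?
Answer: 57600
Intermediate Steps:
(-9*y*4 - 48*2)² = (-9*4*4 - 48*2)² = (-36*4 - 96)² = (-144 - 96)² = (-240)² = 57600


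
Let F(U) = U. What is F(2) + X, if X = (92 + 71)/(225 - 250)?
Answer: -113/25 ≈ -4.5200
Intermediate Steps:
X = -163/25 (X = 163/(-25) = 163*(-1/25) = -163/25 ≈ -6.5200)
F(2) + X = 2 - 163/25 = -113/25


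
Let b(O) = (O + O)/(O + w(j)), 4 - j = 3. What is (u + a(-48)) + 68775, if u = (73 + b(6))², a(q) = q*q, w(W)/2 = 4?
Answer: 3750160/49 ≈ 76534.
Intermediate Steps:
j = 1 (j = 4 - 1*3 = 4 - 3 = 1)
w(W) = 8 (w(W) = 2*4 = 8)
a(q) = q²
b(O) = 2*O/(8 + O) (b(O) = (O + O)/(O + 8) = (2*O)/(8 + O) = 2*O/(8 + O))
u = 267289/49 (u = (73 + 2*6/(8 + 6))² = (73 + 2*6/14)² = (73 + 2*6*(1/14))² = (73 + 6/7)² = (517/7)² = 267289/49 ≈ 5454.9)
(u + a(-48)) + 68775 = (267289/49 + (-48)²) + 68775 = (267289/49 + 2304) + 68775 = 380185/49 + 68775 = 3750160/49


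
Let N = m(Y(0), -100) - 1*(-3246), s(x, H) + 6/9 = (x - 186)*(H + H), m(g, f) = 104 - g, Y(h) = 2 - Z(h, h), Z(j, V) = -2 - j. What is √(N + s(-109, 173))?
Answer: I*√888522/3 ≈ 314.2*I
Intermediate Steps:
Y(h) = 4 + h (Y(h) = 2 - (-2 - h) = 2 + (2 + h) = 4 + h)
s(x, H) = -⅔ + 2*H*(-186 + x) (s(x, H) = -⅔ + (x - 186)*(H + H) = -⅔ + (-186 + x)*(2*H) = -⅔ + 2*H*(-186 + x))
N = 3346 (N = (104 - (4 + 0)) - 1*(-3246) = (104 - 1*4) + 3246 = (104 - 4) + 3246 = 100 + 3246 = 3346)
√(N + s(-109, 173)) = √(3346 + (-⅔ - 372*173 + 2*173*(-109))) = √(3346 + (-⅔ - 64356 - 37714)) = √(3346 - 306212/3) = √(-296174/3) = I*√888522/3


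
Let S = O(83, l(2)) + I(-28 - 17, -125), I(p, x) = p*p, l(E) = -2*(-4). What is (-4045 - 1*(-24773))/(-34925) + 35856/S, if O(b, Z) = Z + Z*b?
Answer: 398789128/31397575 ≈ 12.701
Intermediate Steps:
l(E) = 8
I(p, x) = p²
S = 2697 (S = 8*(1 + 83) + (-28 - 17)² = 8*84 + (-45)² = 672 + 2025 = 2697)
(-4045 - 1*(-24773))/(-34925) + 35856/S = (-4045 - 1*(-24773))/(-34925) + 35856/2697 = (-4045 + 24773)*(-1/34925) + 35856*(1/2697) = 20728*(-1/34925) + 11952/899 = -20728/34925 + 11952/899 = 398789128/31397575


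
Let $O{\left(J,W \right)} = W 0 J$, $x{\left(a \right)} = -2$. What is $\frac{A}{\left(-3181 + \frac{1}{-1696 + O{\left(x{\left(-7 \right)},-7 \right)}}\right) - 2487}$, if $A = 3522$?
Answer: $- \frac{5973312}{9612929} \approx -0.62138$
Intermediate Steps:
$O{\left(J,W \right)} = 0$ ($O{\left(J,W \right)} = W 0 = 0$)
$\frac{A}{\left(-3181 + \frac{1}{-1696 + O{\left(x{\left(-7 \right)},-7 \right)}}\right) - 2487} = \frac{3522}{\left(-3181 + \frac{1}{-1696 + 0}\right) - 2487} = \frac{3522}{\left(-3181 + \frac{1}{-1696}\right) - 2487} = \frac{3522}{\left(-3181 - \frac{1}{1696}\right) - 2487} = \frac{3522}{- \frac{5394977}{1696} - 2487} = \frac{3522}{- \frac{9612929}{1696}} = 3522 \left(- \frac{1696}{9612929}\right) = - \frac{5973312}{9612929}$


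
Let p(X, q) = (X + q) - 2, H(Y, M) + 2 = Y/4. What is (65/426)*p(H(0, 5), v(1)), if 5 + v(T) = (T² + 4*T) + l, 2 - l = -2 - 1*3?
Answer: 65/142 ≈ 0.45775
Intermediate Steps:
l = 7 (l = 2 - (-2 - 1*3) = 2 - (-2 - 3) = 2 - 1*(-5) = 2 + 5 = 7)
H(Y, M) = -2 + Y/4
v(T) = 2 + T² + 4*T (v(T) = -5 + ((T² + 4*T) + 7) = -5 + (7 + T² + 4*T) = 2 + T² + 4*T)
p(X, q) = -2 + X + q
(65/426)*p(H(0, 5), v(1)) = (65/426)*(-2 + (-2 + (¼)*0) + (2 + 1² + 4*1)) = (65*(1/426))*(-2 + (-2 + 0) + (2 + 1 + 4)) = 65*(-2 - 2 + 7)/426 = (65/426)*3 = 65/142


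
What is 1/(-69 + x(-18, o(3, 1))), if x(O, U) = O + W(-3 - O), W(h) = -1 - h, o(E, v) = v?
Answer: -1/103 ≈ -0.0097087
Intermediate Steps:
x(O, U) = 2 + 2*O (x(O, U) = O + (-1 - (-3 - O)) = O + (-1 + (3 + O)) = O + (2 + O) = 2 + 2*O)
1/(-69 + x(-18, o(3, 1))) = 1/(-69 + (2 + 2*(-18))) = 1/(-69 + (2 - 36)) = 1/(-69 - 34) = 1/(-103) = -1/103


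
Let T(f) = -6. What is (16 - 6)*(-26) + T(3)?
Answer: -266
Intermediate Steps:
(16 - 6)*(-26) + T(3) = (16 - 6)*(-26) - 6 = 10*(-26) - 6 = -260 - 6 = -266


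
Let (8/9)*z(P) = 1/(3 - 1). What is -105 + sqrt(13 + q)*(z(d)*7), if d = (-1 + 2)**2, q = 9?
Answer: -105 + 63*sqrt(22)/16 ≈ -86.531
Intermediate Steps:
d = 1 (d = 1**2 = 1)
z(P) = 9/16 (z(P) = 9/(8*(3 - 1)) = (9/8)/2 = (9/8)*(1/2) = 9/16)
-105 + sqrt(13 + q)*(z(d)*7) = -105 + sqrt(13 + 9)*((9/16)*7) = -105 + sqrt(22)*(63/16) = -105 + 63*sqrt(22)/16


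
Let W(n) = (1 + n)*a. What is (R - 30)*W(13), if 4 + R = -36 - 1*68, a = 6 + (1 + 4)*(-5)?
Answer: 36708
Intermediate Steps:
a = -19 (a = 6 + 5*(-5) = 6 - 25 = -19)
R = -108 (R = -4 + (-36 - 1*68) = -4 + (-36 - 68) = -4 - 104 = -108)
W(n) = -19 - 19*n (W(n) = (1 + n)*(-19) = -19 - 19*n)
(R - 30)*W(13) = (-108 - 30)*(-19 - 19*13) = -138*(-19 - 247) = -138*(-266) = 36708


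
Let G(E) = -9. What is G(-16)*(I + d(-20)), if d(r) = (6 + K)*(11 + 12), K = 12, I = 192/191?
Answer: -713394/191 ≈ -3735.0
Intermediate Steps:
I = 192/191 (I = 192*(1/191) = 192/191 ≈ 1.0052)
d(r) = 414 (d(r) = (6 + 12)*(11 + 12) = 18*23 = 414)
G(-16)*(I + d(-20)) = -9*(192/191 + 414) = -9*79266/191 = -713394/191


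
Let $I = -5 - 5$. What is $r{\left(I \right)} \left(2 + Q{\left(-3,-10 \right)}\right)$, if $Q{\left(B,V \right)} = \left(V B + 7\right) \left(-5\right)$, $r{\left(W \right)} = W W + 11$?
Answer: $-20313$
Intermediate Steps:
$I = -10$ ($I = -5 - 5 = -10$)
$r{\left(W \right)} = 11 + W^{2}$ ($r{\left(W \right)} = W^{2} + 11 = 11 + W^{2}$)
$Q{\left(B,V \right)} = -35 - 5 B V$ ($Q{\left(B,V \right)} = \left(B V + 7\right) \left(-5\right) = \left(7 + B V\right) \left(-5\right) = -35 - 5 B V$)
$r{\left(I \right)} \left(2 + Q{\left(-3,-10 \right)}\right) = \left(11 + \left(-10\right)^{2}\right) \left(2 - \left(35 - -150\right)\right) = \left(11 + 100\right) \left(2 - 185\right) = 111 \left(2 - 185\right) = 111 \left(-183\right) = -20313$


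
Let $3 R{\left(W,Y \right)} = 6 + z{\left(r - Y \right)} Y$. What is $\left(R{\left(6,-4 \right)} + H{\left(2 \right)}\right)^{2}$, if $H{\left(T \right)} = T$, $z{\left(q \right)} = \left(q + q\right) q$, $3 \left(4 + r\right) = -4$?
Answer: $\frac{400}{729} \approx 0.5487$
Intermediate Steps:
$r = - \frac{16}{3}$ ($r = -4 + \frac{1}{3} \left(-4\right) = -4 - \frac{4}{3} = - \frac{16}{3} \approx -5.3333$)
$z{\left(q \right)} = 2 q^{2}$ ($z{\left(q \right)} = 2 q q = 2 q^{2}$)
$R{\left(W,Y \right)} = 2 + \frac{2 Y \left(- \frac{16}{3} - Y\right)^{2}}{3}$ ($R{\left(W,Y \right)} = \frac{6 + 2 \left(- \frac{16}{3} - Y\right)^{2} Y}{3} = \frac{6 + 2 Y \left(- \frac{16}{3} - Y\right)^{2}}{3} = 2 + \frac{2 Y \left(- \frac{16}{3} - Y\right)^{2}}{3}$)
$\left(R{\left(6,-4 \right)} + H{\left(2 \right)}\right)^{2} = \left(\left(2 + \frac{2}{27} \left(-4\right) \left(16 + 3 \left(-4\right)\right)^{2}\right) + 2\right)^{2} = \left(\left(2 + \frac{2}{27} \left(-4\right) \left(16 - 12\right)^{2}\right) + 2\right)^{2} = \left(\left(2 + \frac{2}{27} \left(-4\right) 4^{2}\right) + 2\right)^{2} = \left(\left(2 + \frac{2}{27} \left(-4\right) 16\right) + 2\right)^{2} = \left(\left(2 - \frac{128}{27}\right) + 2\right)^{2} = \left(- \frac{74}{27} + 2\right)^{2} = \left(- \frac{20}{27}\right)^{2} = \frac{400}{729}$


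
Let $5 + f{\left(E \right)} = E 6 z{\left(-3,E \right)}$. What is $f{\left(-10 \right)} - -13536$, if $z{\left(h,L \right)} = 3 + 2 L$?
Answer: $14551$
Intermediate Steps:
$f{\left(E \right)} = -5 + 6 E \left(3 + 2 E\right)$ ($f{\left(E \right)} = -5 + E 6 \left(3 + 2 E\right) = -5 + 6 E \left(3 + 2 E\right)$)
$f{\left(-10 \right)} - -13536 = \left(-5 + 6 \left(-10\right) \left(3 + 2 \left(-10\right)\right)\right) - -13536 = \left(-5 + 6 \left(-10\right) \left(3 - 20\right)\right) + 13536 = \left(-5 + 6 \left(-10\right) \left(-17\right)\right) + 13536 = \left(-5 + 1020\right) + 13536 = 1015 + 13536 = 14551$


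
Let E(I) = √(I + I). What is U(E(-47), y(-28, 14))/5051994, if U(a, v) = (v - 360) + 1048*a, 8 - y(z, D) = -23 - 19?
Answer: -155/2525997 + 524*I*√94/2525997 ≈ -6.1362e-5 + 0.0020112*I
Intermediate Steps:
E(I) = √2*√I (E(I) = √(2*I) = √2*√I)
y(z, D) = 50 (y(z, D) = 8 - (-23 - 19) = 8 - 1*(-42) = 8 + 42 = 50)
U(a, v) = -360 + v + 1048*a (U(a, v) = (-360 + v) + 1048*a = -360 + v + 1048*a)
U(E(-47), y(-28, 14))/5051994 = (-360 + 50 + 1048*(√2*√(-47)))/5051994 = (-360 + 50 + 1048*(√2*(I*√47)))*(1/5051994) = (-360 + 50 + 1048*(I*√94))*(1/5051994) = (-360 + 50 + 1048*I*√94)*(1/5051994) = (-310 + 1048*I*√94)*(1/5051994) = -155/2525997 + 524*I*√94/2525997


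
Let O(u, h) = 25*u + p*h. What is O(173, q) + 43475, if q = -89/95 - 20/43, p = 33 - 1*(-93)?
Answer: 194541398/4085 ≈ 47623.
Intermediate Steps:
p = 126 (p = 33 + 93 = 126)
q = -5727/4085 (q = -89*1/95 - 20*1/43 = -89/95 - 20/43 = -5727/4085 ≈ -1.4020)
O(u, h) = 25*u + 126*h
O(173, q) + 43475 = (25*173 + 126*(-5727/4085)) + 43475 = (4325 - 721602/4085) + 43475 = 16946023/4085 + 43475 = 194541398/4085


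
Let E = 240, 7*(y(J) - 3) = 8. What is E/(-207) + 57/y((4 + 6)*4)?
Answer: 25211/2001 ≈ 12.599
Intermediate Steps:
y(J) = 29/7 (y(J) = 3 + (1/7)*8 = 3 + 8/7 = 29/7)
E/(-207) + 57/y((4 + 6)*4) = 240/(-207) + 57/(29/7) = 240*(-1/207) + 57*(7/29) = -80/69 + 399/29 = 25211/2001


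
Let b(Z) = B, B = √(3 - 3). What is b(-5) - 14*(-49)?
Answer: 686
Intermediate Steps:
B = 0 (B = √0 = 0)
b(Z) = 0
b(-5) - 14*(-49) = 0 - 14*(-49) = 0 + 686 = 686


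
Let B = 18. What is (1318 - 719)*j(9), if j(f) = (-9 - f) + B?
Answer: 0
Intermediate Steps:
j(f) = 9 - f (j(f) = (-9 - f) + 18 = 9 - f)
(1318 - 719)*j(9) = (1318 - 719)*(9 - 1*9) = 599*(9 - 9) = 599*0 = 0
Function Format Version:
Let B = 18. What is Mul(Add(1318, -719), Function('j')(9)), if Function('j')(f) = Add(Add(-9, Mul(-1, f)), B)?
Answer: 0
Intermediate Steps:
Function('j')(f) = Add(9, Mul(-1, f)) (Function('j')(f) = Add(Add(-9, Mul(-1, f)), 18) = Add(9, Mul(-1, f)))
Mul(Add(1318, -719), Function('j')(9)) = Mul(Add(1318, -719), Add(9, Mul(-1, 9))) = Mul(599, Add(9, -9)) = Mul(599, 0) = 0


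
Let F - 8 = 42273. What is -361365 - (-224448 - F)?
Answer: -94636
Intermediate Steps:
F = 42281 (F = 8 + 42273 = 42281)
-361365 - (-224448 - F) = -361365 - (-224448 - 1*42281) = -361365 - (-224448 - 42281) = -361365 - 1*(-266729) = -361365 + 266729 = -94636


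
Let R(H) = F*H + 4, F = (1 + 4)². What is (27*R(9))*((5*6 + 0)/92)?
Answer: 92745/46 ≈ 2016.2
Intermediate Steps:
F = 25 (F = 5² = 25)
R(H) = 4 + 25*H (R(H) = 25*H + 4 = 4 + 25*H)
(27*R(9))*((5*6 + 0)/92) = (27*(4 + 25*9))*((5*6 + 0)/92) = (27*(4 + 225))*((30 + 0)*(1/92)) = (27*229)*(30*(1/92)) = 6183*(15/46) = 92745/46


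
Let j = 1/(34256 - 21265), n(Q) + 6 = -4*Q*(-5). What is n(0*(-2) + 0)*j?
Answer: -6/12991 ≈ -0.00046186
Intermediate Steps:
n(Q) = -6 + 20*Q (n(Q) = -6 - 4*Q*(-5) = -6 + 20*Q)
j = 1/12991 ≈ 7.6976e-5
n(0*(-2) + 0)*j = (-6 + 20*(0*(-2) + 0))*(1/12991) = (-6 + 20*(0 + 0))*(1/12991) = (-6 + 20*0)*(1/12991) = (-6 + 0)*(1/12991) = -6*1/12991 = -6/12991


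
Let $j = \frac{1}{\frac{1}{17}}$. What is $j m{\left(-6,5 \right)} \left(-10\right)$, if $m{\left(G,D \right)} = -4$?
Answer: $680$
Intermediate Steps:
$j = 17$ ($j = \frac{1}{\frac{1}{17}} = 17$)
$j m{\left(-6,5 \right)} \left(-10\right) = 17 \left(-4\right) \left(-10\right) = \left(-68\right) \left(-10\right) = 680$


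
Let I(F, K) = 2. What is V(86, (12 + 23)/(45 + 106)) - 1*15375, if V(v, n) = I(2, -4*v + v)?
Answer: -15373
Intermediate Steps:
V(v, n) = 2
V(86, (12 + 23)/(45 + 106)) - 1*15375 = 2 - 1*15375 = 2 - 15375 = -15373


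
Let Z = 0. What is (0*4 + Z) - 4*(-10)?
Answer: 40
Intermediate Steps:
(0*4 + Z) - 4*(-10) = (0*4 + 0) - 4*(-10) = (0 + 0) + 40 = 0 + 40 = 40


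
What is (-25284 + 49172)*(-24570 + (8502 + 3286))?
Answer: -305336416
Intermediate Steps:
(-25284 + 49172)*(-24570 + (8502 + 3286)) = 23888*(-24570 + 11788) = 23888*(-12782) = -305336416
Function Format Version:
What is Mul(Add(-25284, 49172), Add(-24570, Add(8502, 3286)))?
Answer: -305336416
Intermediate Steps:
Mul(Add(-25284, 49172), Add(-24570, Add(8502, 3286))) = Mul(23888, Add(-24570, 11788)) = Mul(23888, -12782) = -305336416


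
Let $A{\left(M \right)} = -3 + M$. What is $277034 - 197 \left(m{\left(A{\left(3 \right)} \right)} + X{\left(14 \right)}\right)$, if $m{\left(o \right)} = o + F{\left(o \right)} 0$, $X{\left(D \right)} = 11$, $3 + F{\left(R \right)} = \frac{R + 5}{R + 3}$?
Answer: $274867$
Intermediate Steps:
$F{\left(R \right)} = -3 + \frac{5 + R}{3 + R}$ ($F{\left(R \right)} = -3 + \frac{R + 5}{R + 3} = -3 + \frac{5 + R}{3 + R}$)
$m{\left(o \right)} = o$ ($m{\left(o \right)} = o + \frac{2 \left(-2 - o\right)}{3 + o} 0 = o + 0 = o$)
$277034 - 197 \left(m{\left(A{\left(3 \right)} \right)} + X{\left(14 \right)}\right) = 277034 - 197 \left(\left(-3 + 3\right) + 11\right) = 277034 - 197 \left(0 + 11\right) = 277034 - 2167 = 274867$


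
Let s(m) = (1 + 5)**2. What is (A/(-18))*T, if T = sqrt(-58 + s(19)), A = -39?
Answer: 13*I*sqrt(22)/6 ≈ 10.163*I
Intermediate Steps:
s(m) = 36 (s(m) = 6**2 = 36)
T = I*sqrt(22) (T = sqrt(-58 + 36) = sqrt(-22) = I*sqrt(22) ≈ 4.6904*I)
(A/(-18))*T = (-39/(-18))*(I*sqrt(22)) = (-39*(-1/18))*(I*sqrt(22)) = 13*(I*sqrt(22))/6 = 13*I*sqrt(22)/6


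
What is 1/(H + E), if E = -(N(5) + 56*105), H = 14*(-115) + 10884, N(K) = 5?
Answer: 1/3389 ≈ 0.00029507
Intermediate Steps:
H = 9274 (H = -1610 + 10884 = 9274)
E = -5885 (E = -(5 + 56*105) = -(5 + 5880) = -1*5885 = -5885)
1/(H + E) = 1/(9274 - 5885) = 1/3389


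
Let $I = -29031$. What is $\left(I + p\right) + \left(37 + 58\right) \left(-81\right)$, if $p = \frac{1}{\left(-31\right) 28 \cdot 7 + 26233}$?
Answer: $- \frac{740285981}{20157} \approx -36726.0$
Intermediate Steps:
$p = \frac{1}{20157}$ ($p = \frac{1}{\left(-868\right) 7 + 26233} = \frac{1}{-6076 + 26233} = \frac{1}{20157} \approx 4.9611 \cdot 10^{-5}$)
$\left(I + p\right) + \left(37 + 58\right) \left(-81\right) = \left(-29031 + \frac{1}{20157}\right) + \left(37 + 58\right) \left(-81\right) = - \frac{585177866}{20157} + 95 \left(-81\right) = - \frac{585177866}{20157} - 7695 = - \frac{740285981}{20157}$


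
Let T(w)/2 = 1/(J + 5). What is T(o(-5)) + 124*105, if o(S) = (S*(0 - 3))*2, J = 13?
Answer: 117181/9 ≈ 13020.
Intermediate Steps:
o(S) = -6*S (o(S) = (S*(-3))*2 = -3*S*2 = -6*S)
T(w) = ⅑ (T(w) = 2/(13 + 5) = 2/18 = 2*(1/18) = ⅑)
T(o(-5)) + 124*105 = ⅑ + 124*105 = ⅑ + 13020 = 117181/9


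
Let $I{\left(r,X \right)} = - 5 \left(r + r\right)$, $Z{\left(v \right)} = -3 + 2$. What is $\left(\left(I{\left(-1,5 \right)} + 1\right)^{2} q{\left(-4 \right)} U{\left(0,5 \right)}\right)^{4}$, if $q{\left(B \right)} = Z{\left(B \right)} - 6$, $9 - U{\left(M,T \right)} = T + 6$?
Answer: $8234810772496$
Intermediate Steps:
$Z{\left(v \right)} = -1$
$I{\left(r,X \right)} = - 10 r$ ($I{\left(r,X \right)} = - 5 \cdot 2 r = - 10 r$)
$U{\left(M,T \right)} = 3 - T$ ($U{\left(M,T \right)} = 9 - \left(T + 6\right) = 9 - \left(6 + T\right) = 3 - T$)
$q{\left(B \right)} = -7$ ($q{\left(B \right)} = -1 - 6 = -7$)
$\left(\left(I{\left(-1,5 \right)} + 1\right)^{2} q{\left(-4 \right)} U{\left(0,5 \right)}\right)^{4} = \left(\left(\left(-10\right) \left(-1\right) + 1\right)^{2} \left(-7\right) \left(3 - 5\right)\right)^{4} = \left(\left(10 + 1\right)^{2} \left(-7\right) \left(3 - 5\right)\right)^{4} = \left(11^{2} \left(-7\right) \left(-2\right)\right)^{4} = \left(121 \left(-7\right) \left(-2\right)\right)^{4} = \left(\left(-847\right) \left(-2\right)\right)^{4} = 1694^{4} = 8234810772496$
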